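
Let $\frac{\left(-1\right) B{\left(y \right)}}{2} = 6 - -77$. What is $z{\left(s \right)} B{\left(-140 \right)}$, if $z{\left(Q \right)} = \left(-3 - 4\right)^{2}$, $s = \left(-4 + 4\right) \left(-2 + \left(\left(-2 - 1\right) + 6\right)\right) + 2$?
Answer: $-8134$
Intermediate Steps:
$B{\left(y \right)} = -166$ ($B{\left(y \right)} = - 2 \left(6 - -77\right) = - 2 \left(6 + 77\right) = \left(-2\right) 83 = -166$)
$s = 2$ ($s = 0 \left(-2 + \left(-3 + 6\right)\right) + 2 = 0 \left(-2 + 3\right) + 2 = 0 \cdot 1 + 2 = 0 + 2 = 2$)
$z{\left(Q \right)} = 49$ ($z{\left(Q \right)} = \left(-7\right)^{2} = 49$)
$z{\left(s \right)} B{\left(-140 \right)} = 49 \left(-166\right) = -8134$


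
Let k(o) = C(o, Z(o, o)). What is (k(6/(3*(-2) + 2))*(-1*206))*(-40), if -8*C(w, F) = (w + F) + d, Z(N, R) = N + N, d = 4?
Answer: 515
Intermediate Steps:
Z(N, R) = 2*N
C(w, F) = -½ - F/8 - w/8 (C(w, F) = -((w + F) + 4)/8 = -((F + w) + 4)/8 = -(4 + F + w)/8 = -½ - F/8 - w/8)
k(o) = -½ - 3*o/8 (k(o) = -½ - o/4 - o/8 = -½ - 3*o/8)
(k(6/(3*(-2) + 2))*(-1*206))*(-40) = ((-½ - 9/(4*(3*(-2) + 2)))*(-1*206))*(-40) = ((-½ - 9/(4*(-6 + 2)))*(-206))*(-40) = ((-½ - 9/(4*(-4)))*(-206))*(-40) = ((-½ - 9*(-1)/(4*4))*(-206))*(-40) = ((-½ - 3/8*(-3/2))*(-206))*(-40) = ((-½ + 9/16)*(-206))*(-40) = ((1/16)*(-206))*(-40) = -103/8*(-40) = 515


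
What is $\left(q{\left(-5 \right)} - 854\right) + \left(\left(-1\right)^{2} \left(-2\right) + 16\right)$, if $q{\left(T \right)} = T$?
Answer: $-845$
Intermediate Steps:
$\left(q{\left(-5 \right)} - 854\right) + \left(\left(-1\right)^{2} \left(-2\right) + 16\right) = \left(-5 - 854\right) + \left(\left(-1\right)^{2} \left(-2\right) + 16\right) = -859 + \left(1 \left(-2\right) + 16\right) = -859 + \left(-2 + 16\right) = -859 + 14 = -845$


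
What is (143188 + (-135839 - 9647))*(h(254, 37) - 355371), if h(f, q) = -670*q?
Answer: 873609978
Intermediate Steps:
(143188 + (-135839 - 9647))*(h(254, 37) - 355371) = (143188 + (-135839 - 9647))*(-670*37 - 355371) = (143188 - 145486)*(-24790 - 355371) = -2298*(-380161) = 873609978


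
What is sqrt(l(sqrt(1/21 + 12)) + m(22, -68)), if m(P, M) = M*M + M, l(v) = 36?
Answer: 4*sqrt(287) ≈ 67.764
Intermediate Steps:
m(P, M) = M + M**2 (m(P, M) = M**2 + M = M + M**2)
sqrt(l(sqrt(1/21 + 12)) + m(22, -68)) = sqrt(36 - 68*(1 - 68)) = sqrt(36 - 68*(-67)) = sqrt(36 + 4556) = sqrt(4592) = 4*sqrt(287)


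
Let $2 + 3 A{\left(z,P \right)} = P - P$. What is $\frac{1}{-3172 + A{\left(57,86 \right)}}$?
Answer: $- \frac{3}{9518} \approx -0.00031519$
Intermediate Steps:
$A{\left(z,P \right)} = - \frac{2}{3}$ ($A{\left(z,P \right)} = - \frac{2}{3} + \frac{P - P}{3} = - \frac{2}{3} + \frac{1}{3} \cdot 0 = - \frac{2}{3} + 0 = - \frac{2}{3}$)
$\frac{1}{-3172 + A{\left(57,86 \right)}} = \frac{1}{-3172 - \frac{2}{3}} = \frac{1}{- \frac{9518}{3}} = - \frac{3}{9518}$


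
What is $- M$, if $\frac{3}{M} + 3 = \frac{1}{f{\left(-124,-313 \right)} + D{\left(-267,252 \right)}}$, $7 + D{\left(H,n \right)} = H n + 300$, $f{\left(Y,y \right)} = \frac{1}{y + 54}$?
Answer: $\frac{52052010}{52052269} \approx 1.0$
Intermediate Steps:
$f{\left(Y,y \right)} = \frac{1}{54 + y}$
$D{\left(H,n \right)} = 293 + H n$ ($D{\left(H,n \right)} = -7 + \left(H n + 300\right) = -7 + \left(300 + H n\right) = 293 + H n$)
$M = - \frac{52052010}{52052269}$ ($M = \frac{3}{-3 + \frac{1}{\frac{1}{54 - 313} + \left(293 - 67284\right)}} = \frac{3}{-3 + \frac{1}{\frac{1}{-259} + \left(293 - 67284\right)}} = \frac{3}{-3 + \frac{1}{- \frac{1}{259} - 66991}} = \frac{3}{-3 + \frac{1}{- \frac{17350670}{259}}} = \frac{3}{-3 - \frac{259}{17350670}} = \frac{3}{- \frac{52052269}{17350670}} = 3 \left(- \frac{17350670}{52052269}\right) = - \frac{52052010}{52052269} \approx -1.0$)
$- M = \left(-1\right) \left(- \frac{52052010}{52052269}\right) = \frac{52052010}{52052269}$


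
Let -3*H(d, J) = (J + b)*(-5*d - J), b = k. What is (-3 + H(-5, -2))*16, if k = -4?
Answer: 816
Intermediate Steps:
b = -4
H(d, J) = -(-4 + J)*(-J - 5*d)/3 (H(d, J) = -(J - 4)*(-5*d - J)/3 = -(-4 + J)*(-J - 5*d)/3)
(-3 + H(-5, -2))*16 = (-3 + (-20/3*(-5) - 4/3*(-2) + (⅓)*(-2)² + (5/3)*(-2)*(-5)))*16 = (-3 + (100/3 + 8/3 + (⅓)*4 + 50/3))*16 = (-3 + (100/3 + 8/3 + 4/3 + 50/3))*16 = (-3 + 54)*16 = 51*16 = 816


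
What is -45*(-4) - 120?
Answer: 60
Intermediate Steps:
-45*(-4) - 120 = 180 - 30*4 = 180 - 120 = 60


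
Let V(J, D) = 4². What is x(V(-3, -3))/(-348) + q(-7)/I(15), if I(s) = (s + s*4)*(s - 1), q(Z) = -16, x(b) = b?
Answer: -932/15225 ≈ -0.061215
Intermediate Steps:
V(J, D) = 16
I(s) = 5*s*(-1 + s) (I(s) = (s + 4*s)*(-1 + s) = (5*s)*(-1 + s) = 5*s*(-1 + s))
x(V(-3, -3))/(-348) + q(-7)/I(15) = 16/(-348) - 16*1/(75*(-1 + 15)) = 16*(-1/348) - 16/(5*15*14) = -4/87 - 16/1050 = -4/87 - 16*1/1050 = -4/87 - 8/525 = -932/15225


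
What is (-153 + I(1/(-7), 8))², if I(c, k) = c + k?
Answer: 1032256/49 ≈ 21066.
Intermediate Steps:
(-153 + I(1/(-7), 8))² = (-153 + (1/(-7) + 8))² = (-153 + (-⅐ + 8))² = (-153 + 55/7)² = (-1016/7)² = 1032256/49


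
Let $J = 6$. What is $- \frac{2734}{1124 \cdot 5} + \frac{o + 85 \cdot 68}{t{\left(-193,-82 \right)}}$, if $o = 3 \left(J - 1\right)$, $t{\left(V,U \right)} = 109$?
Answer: $\frac{16134947}{306290} \approx 52.679$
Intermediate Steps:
$o = 15$ ($o = 3 \left(6 - 1\right) = 3 \cdot 5 = 15$)
$- \frac{2734}{1124 \cdot 5} + \frac{o + 85 \cdot 68}{t{\left(-193,-82 \right)}} = - \frac{2734}{1124 \cdot 5} + \frac{15 + 85 \cdot 68}{109} = - \frac{2734}{5620} + \left(15 + 5780\right) \frac{1}{109} = \left(-2734\right) \frac{1}{5620} + 5795 \cdot \frac{1}{109} = - \frac{1367}{2810} + \frac{5795}{109} = \frac{16134947}{306290}$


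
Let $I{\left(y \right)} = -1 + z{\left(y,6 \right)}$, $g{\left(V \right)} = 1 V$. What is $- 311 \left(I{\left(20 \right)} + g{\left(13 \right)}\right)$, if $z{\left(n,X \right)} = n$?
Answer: $-9952$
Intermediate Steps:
$g{\left(V \right)} = V$
$I{\left(y \right)} = -1 + y$
$- 311 \left(I{\left(20 \right)} + g{\left(13 \right)}\right) = - 311 \left(\left(-1 + 20\right) + 13\right) = - 311 \left(19 + 13\right) = \left(-311\right) 32 = -9952$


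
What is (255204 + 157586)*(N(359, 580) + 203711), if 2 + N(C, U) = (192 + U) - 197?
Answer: 84326392360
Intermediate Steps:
N(C, U) = -7 + U (N(C, U) = -2 + ((192 + U) - 197) = -2 + (-5 + U) = -7 + U)
(255204 + 157586)*(N(359, 580) + 203711) = (255204 + 157586)*((-7 + 580) + 203711) = 412790*(573 + 203711) = 412790*204284 = 84326392360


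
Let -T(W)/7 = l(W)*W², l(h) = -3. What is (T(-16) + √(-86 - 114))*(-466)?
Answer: -2505216 - 4660*I*√2 ≈ -2.5052e+6 - 6590.2*I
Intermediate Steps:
T(W) = 21*W² (T(W) = -(-21)*W² = 21*W²)
(T(-16) + √(-86 - 114))*(-466) = (21*(-16)² + √(-86 - 114))*(-466) = (21*256 + √(-200))*(-466) = (5376 + 10*I*√2)*(-466) = -2505216 - 4660*I*√2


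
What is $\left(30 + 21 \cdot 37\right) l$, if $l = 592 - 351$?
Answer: $194487$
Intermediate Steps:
$l = 241$
$\left(30 + 21 \cdot 37\right) l = \left(30 + 21 \cdot 37\right) 241 = \left(30 + 777\right) 241 = 807 \cdot 241 = 194487$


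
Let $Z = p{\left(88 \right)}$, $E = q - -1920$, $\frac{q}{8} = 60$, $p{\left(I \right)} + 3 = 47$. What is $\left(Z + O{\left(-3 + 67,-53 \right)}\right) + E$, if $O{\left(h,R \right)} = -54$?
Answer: $2390$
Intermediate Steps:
$p{\left(I \right)} = 44$ ($p{\left(I \right)} = -3 + 47 = 44$)
$q = 480$ ($q = 8 \cdot 60 = 480$)
$E = 2400$ ($E = 480 - -1920 = 480 + 1920 = 2400$)
$Z = 44$
$\left(Z + O{\left(-3 + 67,-53 \right)}\right) + E = \left(44 - 54\right) + 2400 = -10 + 2400 = 2390$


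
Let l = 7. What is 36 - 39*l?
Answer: -237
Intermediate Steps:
36 - 39*l = 36 - 39*7 = 36 - 273 = -237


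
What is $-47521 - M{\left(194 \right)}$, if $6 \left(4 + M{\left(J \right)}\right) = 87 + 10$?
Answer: $- \frac{285199}{6} \approx -47533.0$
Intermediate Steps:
$M{\left(J \right)} = \frac{73}{6}$ ($M{\left(J \right)} = -4 + \frac{87 + 10}{6} = -4 + \frac{1}{6} \cdot 97 = -4 + \frac{97}{6} = \frac{73}{6}$)
$-47521 - M{\left(194 \right)} = -47521 - \frac{73}{6} = - \frac{285199}{6}$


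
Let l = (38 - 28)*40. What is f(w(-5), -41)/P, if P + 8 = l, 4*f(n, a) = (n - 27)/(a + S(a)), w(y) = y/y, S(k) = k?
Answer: 13/64288 ≈ 0.00020222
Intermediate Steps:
w(y) = 1
f(n, a) = (-27 + n)/(8*a) (f(n, a) = ((n - 27)/(a + a))/4 = ((-27 + n)/((2*a)))/4 = ((-27 + n)*(1/(2*a)))/4 = ((-27 + n)/(2*a))/4 = (-27 + n)/(8*a))
l = 400 (l = 10*40 = 400)
P = 392 (P = -8 + 400 = 392)
f(w(-5), -41)/P = ((1/8)*(-27 + 1)/(-41))/392 = ((1/8)*(-1/41)*(-26))*(1/392) = (13/164)*(1/392) = 13/64288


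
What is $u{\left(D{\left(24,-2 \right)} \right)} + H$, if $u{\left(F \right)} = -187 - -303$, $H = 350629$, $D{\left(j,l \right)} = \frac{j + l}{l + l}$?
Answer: $350745$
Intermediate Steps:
$D{\left(j,l \right)} = \frac{j + l}{2 l}$
$u{\left(F \right)} = 116$ ($u{\left(F \right)} = -187 + 303 = 116$)
$u{\left(D{\left(24,-2 \right)} \right)} + H = 116 + 350629 = 350745$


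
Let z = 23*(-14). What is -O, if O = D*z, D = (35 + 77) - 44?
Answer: 21896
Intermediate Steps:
z = -322
D = 68 (D = 112 - 44 = 68)
O = -21896 (O = 68*(-322) = -21896)
-O = -1*(-21896) = 21896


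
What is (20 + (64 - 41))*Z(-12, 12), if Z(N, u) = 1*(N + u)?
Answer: 0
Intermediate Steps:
Z(N, u) = N + u
(20 + (64 - 41))*Z(-12, 12) = (20 + (64 - 41))*(-12 + 12) = (20 + 23)*0 = 43*0 = 0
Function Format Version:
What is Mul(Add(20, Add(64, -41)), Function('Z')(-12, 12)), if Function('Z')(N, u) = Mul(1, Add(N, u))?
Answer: 0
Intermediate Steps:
Function('Z')(N, u) = Add(N, u)
Mul(Add(20, Add(64, -41)), Function('Z')(-12, 12)) = Mul(Add(20, Add(64, -41)), Add(-12, 12)) = Mul(Add(20, 23), 0) = Mul(43, 0) = 0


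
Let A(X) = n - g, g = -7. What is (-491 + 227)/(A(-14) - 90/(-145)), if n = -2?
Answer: -7656/163 ≈ -46.969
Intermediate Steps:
A(X) = 5 (A(X) = -2 - 1*(-7) = -2 + 7 = 5)
(-491 + 227)/(A(-14) - 90/(-145)) = (-491 + 227)/(5 - 90/(-145)) = -264/(5 - 90*(-1/145)) = -264/(5 + 18/29) = -264/163/29 = -264*29/163 = -7656/163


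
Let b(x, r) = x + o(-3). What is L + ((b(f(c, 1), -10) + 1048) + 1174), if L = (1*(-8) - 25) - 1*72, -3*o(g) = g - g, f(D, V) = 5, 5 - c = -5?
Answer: 2122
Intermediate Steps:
c = 10 (c = 5 - 1*(-5) = 5 + 5 = 10)
o(g) = 0 (o(g) = -(g - g)/3 = -⅓*0 = 0)
L = -105 (L = (-8 - 25) - 72 = -33 - 72 = -105)
b(x, r) = x (b(x, r) = x + 0 = x)
L + ((b(f(c, 1), -10) + 1048) + 1174) = -105 + ((5 + 1048) + 1174) = -105 + (1053 + 1174) = -105 + 2227 = 2122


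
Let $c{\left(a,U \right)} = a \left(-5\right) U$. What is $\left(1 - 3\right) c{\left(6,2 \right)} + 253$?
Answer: $373$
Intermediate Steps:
$c{\left(a,U \right)} = - 5 U a$ ($c{\left(a,U \right)} = - 5 a U = - 5 U a$)
$\left(1 - 3\right) c{\left(6,2 \right)} + 253 = \left(1 - 3\right) \left(\left(-5\right) 2 \cdot 6\right) + 253 = \left(1 + \left(-4 + 1\right)\right) \left(-60\right) + 253 = \left(1 - 3\right) \left(-60\right) + 253 = \left(-2\right) \left(-60\right) + 253 = 120 + 253 = 373$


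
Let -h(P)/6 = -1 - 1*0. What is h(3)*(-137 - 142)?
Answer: -1674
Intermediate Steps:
h(P) = 6 (h(P) = -6*(-1 - 1*0) = -6*(-1 + 0) = -6*(-1) = 6)
h(3)*(-137 - 142) = 6*(-137 - 142) = 6*(-279) = -1674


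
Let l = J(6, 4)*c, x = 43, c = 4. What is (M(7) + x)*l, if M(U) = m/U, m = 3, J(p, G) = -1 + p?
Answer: 6080/7 ≈ 868.57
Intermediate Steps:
M(U) = 3/U
l = 20 (l = (-1 + 6)*4 = 5*4 = 20)
(M(7) + x)*l = (3/7 + 43)*20 = (304/7)*20 = 6080/7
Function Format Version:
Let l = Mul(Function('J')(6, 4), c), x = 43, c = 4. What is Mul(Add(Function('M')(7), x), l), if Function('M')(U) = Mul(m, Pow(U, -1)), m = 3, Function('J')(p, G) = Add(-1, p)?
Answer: Rational(6080, 7) ≈ 868.57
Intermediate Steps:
Function('M')(U) = Mul(3, Pow(U, -1))
l = 20 (l = Mul(Add(-1, 6), 4) = Mul(5, 4) = 20)
Mul(Add(Function('M')(7), x), l) = Mul(Add(Mul(3, Pow(7, -1)), 43), 20) = Mul(Add(Mul(3, Rational(1, 7)), 43), 20) = Mul(Add(Rational(3, 7), 43), 20) = Mul(Rational(304, 7), 20) = Rational(6080, 7)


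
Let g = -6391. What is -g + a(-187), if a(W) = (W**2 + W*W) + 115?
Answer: 76444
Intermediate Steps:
a(W) = 115 + 2*W**2 (a(W) = (W**2 + W**2) + 115 = 2*W**2 + 115 = 115 + 2*W**2)
-g + a(-187) = -1*(-6391) + (115 + 2*(-187)**2) = 6391 + (115 + 2*34969) = 6391 + (115 + 69938) = 6391 + 70053 = 76444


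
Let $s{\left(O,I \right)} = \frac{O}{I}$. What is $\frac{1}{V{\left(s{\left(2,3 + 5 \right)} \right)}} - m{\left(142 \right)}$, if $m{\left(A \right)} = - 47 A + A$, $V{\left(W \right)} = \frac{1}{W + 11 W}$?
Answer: $6535$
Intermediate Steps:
$V{\left(W \right)} = \frac{1}{12 W}$
$m{\left(A \right)} = - 46 A$
$\frac{1}{V{\left(s{\left(2,3 + 5 \right)} \right)}} - m{\left(142 \right)} = \frac{1}{\frac{1}{12} \frac{1}{2 \frac{1}{3 + 5}}} - \left(-46\right) 142 = \frac{1}{\frac{1}{12} \frac{1}{2 \cdot \frac{1}{8}}} - -6532 = \frac{1}{\frac{1}{12} \frac{1}{2 \cdot \frac{1}{8}}} + 6532 = \frac{1}{\frac{1}{12} \frac{1}{\frac{1}{4}}} + 6532 = \frac{1}{\frac{1}{12} \cdot 4} + 6532 = \frac{1}{\frac{1}{3}} + 6532 = 3 + 6532 = 6535$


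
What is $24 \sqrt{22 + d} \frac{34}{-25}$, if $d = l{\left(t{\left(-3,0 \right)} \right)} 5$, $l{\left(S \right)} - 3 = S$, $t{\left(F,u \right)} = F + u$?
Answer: $- \frac{816 \sqrt{22}}{25} \approx -153.1$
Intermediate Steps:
$l{\left(S \right)} = 3 + S$
$d = 0$ ($d = \left(3 + \left(-3 + 0\right)\right) 5 = \left(3 - 3\right) 5 = 0 \cdot 5 = 0$)
$24 \sqrt{22 + d} \frac{34}{-25} = 24 \sqrt{22 + 0} \frac{34}{-25} = 24 \sqrt{22} \cdot 34 \left(- \frac{1}{25}\right) = 24 \sqrt{22} \left(- \frac{34}{25}\right) = - \frac{816 \sqrt{22}}{25}$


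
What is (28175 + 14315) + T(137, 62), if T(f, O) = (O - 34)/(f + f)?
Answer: 5821144/137 ≈ 42490.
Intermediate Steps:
T(f, O) = (-34 + O)/(2*f) (T(f, O) = (-34 + O)/((2*f)) = (-34 + O)*(1/(2*f)) = (-34 + O)/(2*f))
(28175 + 14315) + T(137, 62) = (28175 + 14315) + (½)*(-34 + 62)/137 = 42490 + (½)*(1/137)*28 = 42490 + 14/137 = 5821144/137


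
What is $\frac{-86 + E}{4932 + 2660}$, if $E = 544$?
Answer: $\frac{229}{3796} \approx 0.060327$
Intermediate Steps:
$\frac{-86 + E}{4932 + 2660} = \frac{-86 + 544}{4932 + 2660} = \frac{458}{7592} = 458 \cdot \frac{1}{7592} = \frac{229}{3796}$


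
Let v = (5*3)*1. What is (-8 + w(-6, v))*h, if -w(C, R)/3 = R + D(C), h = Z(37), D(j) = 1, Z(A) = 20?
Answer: -1120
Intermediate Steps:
v = 15 (v = 15*1 = 15)
h = 20
w(C, R) = -3 - 3*R (w(C, R) = -3*(R + 1) = -3*(1 + R) = -3 - 3*R)
(-8 + w(-6, v))*h = (-8 + (-3 - 3*15))*20 = (-8 + (-3 - 45))*20 = (-8 - 48)*20 = -56*20 = -1120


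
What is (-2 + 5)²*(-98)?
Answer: -882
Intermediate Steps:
(-2 + 5)²*(-98) = 3²*(-98) = 9*(-98) = -882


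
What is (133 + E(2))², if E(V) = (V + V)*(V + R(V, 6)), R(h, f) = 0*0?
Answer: 19881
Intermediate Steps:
R(h, f) = 0
E(V) = 2*V² (E(V) = (V + V)*(V + 0) = (2*V)*V = 2*V²)
(133 + E(2))² = (133 + 2*2²)² = (133 + 2*4)² = (133 + 8)² = 141² = 19881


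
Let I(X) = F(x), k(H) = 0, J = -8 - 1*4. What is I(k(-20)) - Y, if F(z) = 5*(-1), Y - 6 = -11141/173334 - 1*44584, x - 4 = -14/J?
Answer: 7726027523/173334 ≈ 44573.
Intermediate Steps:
J = -12 (J = -8 - 4 = -12)
x = 31/6 (x = 4 - 14/(-12) = 4 - 14*(-1/12) = 4 + 7/6 = 31/6 ≈ 5.1667)
Y = -7726894193/173334 (Y = 6 + (-11141/173334 - 1*44584) = 6 + (-11141*1/173334 - 44584) = 6 + (-11141/173334 - 44584) = 6 - 7727934197/173334 = -7726894193/173334 ≈ -44578.)
F(z) = -5
I(X) = -5
I(k(-20)) - Y = -5 - 1*(-7726894193/173334) = -5 + 7726894193/173334 = 7726027523/173334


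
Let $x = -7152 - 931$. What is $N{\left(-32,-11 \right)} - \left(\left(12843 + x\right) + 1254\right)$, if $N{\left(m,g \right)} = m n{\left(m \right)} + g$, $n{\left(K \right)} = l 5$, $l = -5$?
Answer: $-5225$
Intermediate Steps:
$n{\left(K \right)} = -25$ ($n{\left(K \right)} = \left(-5\right) 5 = -25$)
$x = -8083$
$N{\left(m,g \right)} = g - 25 m$ ($N{\left(m,g \right)} = m \left(-25\right) + g = - 25 m + g = g - 25 m$)
$N{\left(-32,-11 \right)} - \left(\left(12843 + x\right) + 1254\right) = \left(-11 - -800\right) - \left(\left(12843 - 8083\right) + 1254\right) = \left(-11 + 800\right) - \left(4760 + 1254\right) = 789 - 6014 = -5225$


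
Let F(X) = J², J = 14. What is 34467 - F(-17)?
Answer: 34271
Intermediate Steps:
F(X) = 196 (F(X) = 14² = 196)
34467 - F(-17) = 34467 - 1*196 = 34467 - 196 = 34271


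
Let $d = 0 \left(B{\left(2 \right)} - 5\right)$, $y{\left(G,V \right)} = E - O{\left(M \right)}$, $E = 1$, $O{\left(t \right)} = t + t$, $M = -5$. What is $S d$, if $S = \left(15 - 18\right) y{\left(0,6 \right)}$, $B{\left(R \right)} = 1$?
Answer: $0$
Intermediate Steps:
$O{\left(t \right)} = 2 t$
$y{\left(G,V \right)} = 11$ ($y{\left(G,V \right)} = 1 - 2 \left(-5\right) = 1 - -10 = 1 + 10 = 11$)
$d = 0$ ($d = 0 \left(1 - 5\right) = 0 \left(-4\right) = 0$)
$S = -33$ ($S = \left(15 - 18\right) 11 = \left(-3\right) 11 = -33$)
$S d = \left(-33\right) 0 = 0$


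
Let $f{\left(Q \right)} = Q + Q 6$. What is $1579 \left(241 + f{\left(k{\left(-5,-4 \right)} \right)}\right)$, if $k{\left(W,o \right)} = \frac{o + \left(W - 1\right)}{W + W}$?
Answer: $391592$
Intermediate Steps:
$k{\left(W,o \right)} = \frac{-1 + W + o}{2 W}$ ($k{\left(W,o \right)} = \frac{o + \left(-1 + W\right)}{2 W} = \left(-1 + W + o\right) \frac{1}{2 W} = \frac{-1 + W + o}{2 W}$)
$f{\left(Q \right)} = 7 Q$ ($f{\left(Q \right)} = Q + 6 Q = 7 Q$)
$1579 \left(241 + f{\left(k{\left(-5,-4 \right)} \right)}\right) = 1579 \left(241 + 7 \frac{-1 - 5 - 4}{2 \left(-5\right)}\right) = 1579 \left(241 + 7 \cdot \frac{1}{2} \left(- \frac{1}{5}\right) \left(-10\right)\right) = 1579 \left(241 + 7 \cdot 1\right) = 1579 \left(241 + 7\right) = 1579 \cdot 248 = 391592$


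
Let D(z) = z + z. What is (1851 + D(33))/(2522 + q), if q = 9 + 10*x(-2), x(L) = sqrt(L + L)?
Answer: 4851927/6406361 - 38340*I/6406361 ≈ 0.75736 - 0.0059847*I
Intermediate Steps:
x(L) = sqrt(2)*sqrt(L) (x(L) = sqrt(2*L) = sqrt(2)*sqrt(L))
D(z) = 2*z
q = 9 + 20*I (q = 9 + 10*(sqrt(2)*sqrt(-2)) = 9 + 10*(sqrt(2)*(I*sqrt(2))) = 9 + 10*(2*I) = 9 + 20*I ≈ 9.0 + 20.0*I)
(1851 + D(33))/(2522 + q) = (1851 + 2*33)/(2522 + (9 + 20*I)) = (1851 + 66)/(2531 + 20*I) = 1917*((2531 - 20*I)/6406361) = 1917*(2531 - 20*I)/6406361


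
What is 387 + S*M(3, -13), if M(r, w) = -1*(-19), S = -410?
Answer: -7403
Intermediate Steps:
M(r, w) = 19
387 + S*M(3, -13) = 387 - 410*19 = 387 - 7790 = -7403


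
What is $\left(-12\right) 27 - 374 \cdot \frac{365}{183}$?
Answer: $- \frac{195802}{183} \approx -1070.0$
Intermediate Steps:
$\left(-12\right) 27 - 374 \cdot \frac{365}{183} = -324 - 374 \cdot 365 \cdot \frac{1}{183} = -324 - \frac{136510}{183} = - \frac{195802}{183}$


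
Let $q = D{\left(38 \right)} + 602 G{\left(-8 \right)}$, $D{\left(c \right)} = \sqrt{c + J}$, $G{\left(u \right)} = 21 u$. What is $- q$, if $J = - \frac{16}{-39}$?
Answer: $101136 - \frac{\sqrt{58422}}{39} \approx 1.0113 \cdot 10^{5}$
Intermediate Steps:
$J = \frac{16}{39}$ ($J = \left(-16\right) \left(- \frac{1}{39}\right) = \frac{16}{39} \approx 0.41026$)
$D{\left(c \right)} = \sqrt{\frac{16}{39} + c}$ ($D{\left(c \right)} = \sqrt{c + \frac{16}{39}} = \sqrt{\frac{16}{39} + c}$)
$q = -101136 + \frac{\sqrt{58422}}{39}$ ($q = \frac{\sqrt{624 + 1521 \cdot 38}}{39} + 602 \cdot 21 \left(-8\right) = \frac{\sqrt{624 + 57798}}{39} + 602 \left(-168\right) = \frac{\sqrt{58422}}{39} - 101136 = -101136 + \frac{\sqrt{58422}}{39} \approx -1.0113 \cdot 10^{5}$)
$- q = - (-101136 + \frac{\sqrt{58422}}{39}) = 101136 - \frac{\sqrt{58422}}{39}$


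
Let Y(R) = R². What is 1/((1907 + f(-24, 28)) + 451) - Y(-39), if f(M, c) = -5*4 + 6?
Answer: -3565223/2344 ≈ -1521.0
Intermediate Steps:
f(M, c) = -14 (f(M, c) = -20 + 6 = -14)
1/((1907 + f(-24, 28)) + 451) - Y(-39) = 1/((1907 - 14) + 451) - 1*(-39)² = 1/(1893 + 451) - 1*1521 = 1/2344 - 1521 = -3565223/2344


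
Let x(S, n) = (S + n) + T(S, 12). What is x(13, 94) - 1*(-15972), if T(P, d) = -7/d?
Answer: 192941/12 ≈ 16078.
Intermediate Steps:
x(S, n) = -7/12 + S + n (x(S, n) = (S + n) - 7/12 = -7/12 + S + n)
x(13, 94) - 1*(-15972) = (-7/12 + 13 + 94) - 1*(-15972) = 1277/12 + 15972 = 192941/12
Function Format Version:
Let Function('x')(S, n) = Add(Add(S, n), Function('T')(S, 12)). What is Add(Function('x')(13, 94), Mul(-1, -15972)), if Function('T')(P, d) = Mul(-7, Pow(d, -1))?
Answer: Rational(192941, 12) ≈ 16078.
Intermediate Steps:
Function('x')(S, n) = Add(Rational(-7, 12), S, n) (Function('x')(S, n) = Add(Add(S, n), Mul(-7, Pow(12, -1))) = Add(Add(S, n), Mul(-7, Rational(1, 12))) = Add(Add(S, n), Rational(-7, 12)) = Add(Rational(-7, 12), S, n))
Add(Function('x')(13, 94), Mul(-1, -15972)) = Add(Add(Rational(-7, 12), 13, 94), Mul(-1, -15972)) = Add(Rational(1277, 12), 15972) = Rational(192941, 12)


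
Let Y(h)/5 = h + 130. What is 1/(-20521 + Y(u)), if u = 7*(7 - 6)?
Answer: -1/19836 ≈ -5.0413e-5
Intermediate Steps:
u = 7 (u = 7*1 = 7)
Y(h) = 650 + 5*h (Y(h) = 5*(h + 130) = 5*(130 + h) = 650 + 5*h)
1/(-20521 + Y(u)) = 1/(-20521 + (650 + 5*7)) = 1/(-20521 + (650 + 35)) = 1/(-20521 + 685) = 1/(-19836) = -1/19836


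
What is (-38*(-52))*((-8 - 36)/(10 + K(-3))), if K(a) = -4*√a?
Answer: -217360/37 - 86944*I*√3/37 ≈ -5874.6 - 4070.0*I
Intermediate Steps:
(-38*(-52))*((-8 - 36)/(10 + K(-3))) = (-38*(-52))*((-8 - 36)/(10 - 4*I*√3)) = 1976*(-44/(10 - 4*I*√3)) = -86944/(10 - 4*I*√3)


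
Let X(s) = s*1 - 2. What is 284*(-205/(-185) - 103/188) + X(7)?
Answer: 285382/1739 ≈ 164.11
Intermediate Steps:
X(s) = -2 + s (X(s) = s - 2 = -2 + s)
284*(-205/(-185) - 103/188) + X(7) = 284*(-205/(-185) - 103/188) + (-2 + 7) = 284*(-205*(-1/185) - 103*1/188) + 5 = 284*(41/37 - 103/188) + 5 = 284*(3897/6956) + 5 = 276687/1739 + 5 = 285382/1739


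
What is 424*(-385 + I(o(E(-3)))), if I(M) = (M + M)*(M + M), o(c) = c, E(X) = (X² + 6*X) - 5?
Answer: 169176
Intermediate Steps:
E(X) = -5 + X² + 6*X
I(M) = 4*M² (I(M) = (2*M)*(2*M) = 4*M²)
424*(-385 + I(o(E(-3)))) = 424*(-385 + 4*(-5 + (-3)² + 6*(-3))²) = 424*(-385 + 4*(-5 + 9 - 18)²) = 424*(-385 + 4*(-14)²) = 424*(-385 + 4*196) = 424*(-385 + 784) = 424*399 = 169176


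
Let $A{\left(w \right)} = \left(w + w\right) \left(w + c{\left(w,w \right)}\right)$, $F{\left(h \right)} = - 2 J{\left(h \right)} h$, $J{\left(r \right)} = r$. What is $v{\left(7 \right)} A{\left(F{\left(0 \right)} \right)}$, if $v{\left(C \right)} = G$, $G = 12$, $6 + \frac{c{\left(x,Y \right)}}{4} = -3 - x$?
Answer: $0$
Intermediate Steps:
$c{\left(x,Y \right)} = -36 - 4 x$ ($c{\left(x,Y \right)} = -24 + 4 \left(-3 - x\right) = -24 - \left(12 + 4 x\right) = -36 - 4 x$)
$v{\left(C \right)} = 12$
$F{\left(h \right)} = - 2 h^{2}$ ($F{\left(h \right)} = - 2 h h = - 2 h^{2}$)
$A{\left(w \right)} = 2 w \left(-36 - 3 w\right)$ ($A{\left(w \right)} = \left(w + w\right) \left(w - \left(36 + 4 w\right)\right) = 2 w \left(-36 - 3 w\right)$)
$v{\left(7 \right)} A{\left(F{\left(0 \right)} \right)} = 12 \left(- 6 \left(- 2 \cdot 0^{2}\right) \left(12 - 2 \cdot 0^{2}\right)\right) = 12 \left(- 6 \left(\left(-2\right) 0\right) \left(12 - 0\right)\right) = 12 \left(\left(-6\right) 0 \left(12 + 0\right)\right) = 12 \left(\left(-6\right) 0 \cdot 12\right) = 12 \cdot 0 = 0$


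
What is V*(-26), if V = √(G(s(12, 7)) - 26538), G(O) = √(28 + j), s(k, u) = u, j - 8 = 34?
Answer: -26*I*√(26538 - √70) ≈ -4234.9*I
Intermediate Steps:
j = 42 (j = 8 + 34 = 42)
G(O) = √70 (G(O) = √(28 + 42) = √70)
V = √(-26538 + √70) (V = √(√70 - 26538) = √(-26538 + √70) ≈ 162.88*I)
V*(-26) = √(-26538 + √70)*(-26) = -26*√(-26538 + √70)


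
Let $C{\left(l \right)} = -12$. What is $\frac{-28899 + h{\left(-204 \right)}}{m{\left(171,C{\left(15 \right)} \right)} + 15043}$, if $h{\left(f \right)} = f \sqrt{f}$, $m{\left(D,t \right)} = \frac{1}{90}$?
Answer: $- \frac{2600910}{1353871} - \frac{36720 i \sqrt{51}}{1353871} \approx -1.9211 - 0.19369 i$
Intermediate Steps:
$m{\left(D,t \right)} = \frac{1}{90}$
$h{\left(f \right)} = f^{\frac{3}{2}}$
$\frac{-28899 + h{\left(-204 \right)}}{m{\left(171,C{\left(15 \right)} \right)} + 15043} = \frac{-28899 + \left(-204\right)^{\frac{3}{2}}}{\frac{1}{90} + 15043} = \frac{-28899 - 408 i \sqrt{51}}{\frac{1353871}{90}} = \left(-28899 - 408 i \sqrt{51}\right) \frac{90}{1353871} = - \frac{2600910}{1353871} - \frac{36720 i \sqrt{51}}{1353871}$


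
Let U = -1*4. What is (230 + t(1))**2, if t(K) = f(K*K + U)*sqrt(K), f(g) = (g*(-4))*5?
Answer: 84100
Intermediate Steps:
U = -4
f(g) = -20*g (f(g) = -4*g*5 = -20*g)
t(K) = sqrt(K)*(80 - 20*K**2) (t(K) = (-20*(K*K - 4))*sqrt(K) = (-20*(K**2 - 4))*sqrt(K) = (-20*(-4 + K**2))*sqrt(K) = (80 - 20*K**2)*sqrt(K) = sqrt(K)*(80 - 20*K**2))
(230 + t(1))**2 = (230 + 20*sqrt(1)*(4 - 1*1**2))**2 = (230 + 20*1*(4 - 1*1))**2 = (230 + 20*1*(4 - 1))**2 = (230 + 20*1*3)**2 = (230 + 60)**2 = 290**2 = 84100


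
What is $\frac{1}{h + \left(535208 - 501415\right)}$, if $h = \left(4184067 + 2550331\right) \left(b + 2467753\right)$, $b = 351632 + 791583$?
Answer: $\frac{1}{24317695711057} \approx 4.1122 \cdot 10^{-14}$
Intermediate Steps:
$b = 1143215$
$h = 24317695677264$ ($h = \left(4184067 + 2550331\right) \left(1143215 + 2467753\right) = 6734398 \cdot 3610968 = 24317695677264$)
$\frac{1}{h + \left(535208 - 501415\right)} = \frac{1}{24317695677264 + \left(535208 - 501415\right)} = \frac{1}{24317695677264 + 33793} = \frac{1}{24317695711057}$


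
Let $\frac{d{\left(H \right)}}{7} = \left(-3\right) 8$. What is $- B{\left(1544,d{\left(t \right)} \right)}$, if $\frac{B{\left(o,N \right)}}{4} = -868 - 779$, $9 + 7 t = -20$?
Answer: $6588$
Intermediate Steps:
$t = - \frac{29}{7}$ ($t = - \frac{9}{7} + \frac{1}{7} \left(-20\right) = - \frac{9}{7} - \frac{20}{7} = - \frac{29}{7} \approx -4.1429$)
$d{\left(H \right)} = -168$ ($d{\left(H \right)} = 7 \left(\left(-3\right) 8\right) = 7 \left(-24\right) = -168$)
$B{\left(o,N \right)} = -6588$ ($B{\left(o,N \right)} = 4 \left(-868 - 779\right) = 4 \left(-1647\right) = -6588$)
$- B{\left(1544,d{\left(t \right)} \right)} = \left(-1\right) \left(-6588\right) = 6588$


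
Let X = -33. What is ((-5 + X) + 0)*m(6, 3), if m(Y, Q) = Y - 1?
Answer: -190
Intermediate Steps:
m(Y, Q) = -1 + Y
((-5 + X) + 0)*m(6, 3) = ((-5 - 33) + 0)*(-1 + 6) = (-38 + 0)*5 = -38*5 = -190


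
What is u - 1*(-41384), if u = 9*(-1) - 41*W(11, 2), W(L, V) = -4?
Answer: 41539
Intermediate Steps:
u = 155 (u = 9*(-1) - 41*(-4) = -9 + 164 = 155)
u - 1*(-41384) = 155 - 1*(-41384) = 155 + 41384 = 41539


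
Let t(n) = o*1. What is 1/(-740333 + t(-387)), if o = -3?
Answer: -1/740336 ≈ -1.3507e-6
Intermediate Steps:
t(n) = -3 (t(n) = -3*1 = -3)
1/(-740333 + t(-387)) = 1/(-740333 - 3) = 1/(-740336) = -1/740336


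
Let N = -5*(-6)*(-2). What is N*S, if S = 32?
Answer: -1920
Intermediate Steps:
N = -60 (N = 30*(-2) = -60)
N*S = -60*32 = -1920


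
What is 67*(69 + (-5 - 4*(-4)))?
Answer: 5360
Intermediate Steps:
67*(69 + (-5 - 4*(-4))) = 67*(69 + (-5 + 16)) = 67*(69 + 11) = 67*80 = 5360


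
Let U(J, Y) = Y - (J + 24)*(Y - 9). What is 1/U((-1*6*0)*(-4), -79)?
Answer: 1/2033 ≈ 0.00049188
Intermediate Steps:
U(J, Y) = Y - (-9 + Y)*(24 + J) (U(J, Y) = Y - (24 + J)*(-9 + Y) = Y - (-9 + Y)*(24 + J))
1/U((-1*6*0)*(-4), -79) = 1/(216 - 23*(-79) + 9*((-1*6*0)*(-4)) - 1*(-1*6*0)*(-4)*(-79)) = 1/(216 + 1817 + 9*(-6*0*(-4)) - 1*-6*0*(-4)*(-79)) = 1/(216 + 1817 + 9*(0*(-4)) - 1*0*(-4)*(-79)) = 1/(216 + 1817 + 9*0 - 1*0*(-79)) = 1/(216 + 1817 + 0 + 0) = 1/2033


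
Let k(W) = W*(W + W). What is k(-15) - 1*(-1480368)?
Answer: 1480818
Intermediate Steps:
k(W) = 2*W² (k(W) = W*(2*W) = 2*W²)
k(-15) - 1*(-1480368) = 2*(-15)² - 1*(-1480368) = 2*225 + 1480368 = 450 + 1480368 = 1480818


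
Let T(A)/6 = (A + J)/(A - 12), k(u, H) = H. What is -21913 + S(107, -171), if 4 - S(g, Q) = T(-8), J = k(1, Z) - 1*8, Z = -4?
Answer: -21915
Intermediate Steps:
J = -12 (J = -4 - 1*8 = -4 - 8 = -12)
T(A) = 6 (T(A) = 6*((A - 12)/(A - 12)) = 6*((-12 + A)/(-12 + A)) = 6*1 = 6)
S(g, Q) = -2 (S(g, Q) = 4 - 1*6 = 4 - 6 = -2)
-21913 + S(107, -171) = -21913 - 2 = -21915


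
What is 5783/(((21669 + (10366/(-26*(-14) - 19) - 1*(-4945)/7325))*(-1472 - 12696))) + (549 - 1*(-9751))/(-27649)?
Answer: -323677331029655/868825501662272 ≈ -0.37255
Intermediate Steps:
5783/(((21669 + (10366/(-26*(-14) - 19) - 1*(-4945)/7325))*(-1472 - 12696))) + (549 - 1*(-9751))/(-27649) = 5783/(((21669 + (10366/(364 - 19) + 4945*(1/7325)))*(-14168))) + (549 + 9751)*(-1/27649) = 5783/(((21669 + (10366/345 + 989/1465))*(-14168))) + 10300*(-1/27649) = 5783/(((21669 + (10366*(1/345) + 989/1465))*(-14168))) - 10300/27649 = 5783/(((21669 + (10366/345 + 989/1465))*(-14168))) - 10300/27649 = 5783/(((21669 + 3105479/101085)*(-14168))) - 10300/27649 = 5783/(((2193516344/101085)*(-14168))) - 10300/27649 = 5783/(-1351206067904/4395) - 10300/27649 = 5783*(-4395/1351206067904) - 10300/27649 = -25416285/1351206067904 - 10300/27649 = -323677331029655/868825501662272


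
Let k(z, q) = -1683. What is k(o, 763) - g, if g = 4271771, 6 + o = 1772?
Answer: -4273454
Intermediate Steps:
o = 1766 (o = -6 + 1772 = 1766)
k(o, 763) - g = -1683 - 1*4271771 = -1683 - 4271771 = -4273454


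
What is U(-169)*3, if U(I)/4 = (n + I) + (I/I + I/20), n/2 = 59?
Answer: -3507/5 ≈ -701.40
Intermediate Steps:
n = 118 (n = 2*59 = 118)
U(I) = 476 + 21*I/5 (U(I) = 4*((118 + I) + (I/I + I/20)) = 4*((118 + I) + (1 + I*(1/20))) = 4*((118 + I) + (1 + I/20)) = 4*(119 + 21*I/20) = 476 + 21*I/5)
U(-169)*3 = (476 + (21/5)*(-169))*3 = (476 - 3549/5)*3 = -1169/5*3 = -3507/5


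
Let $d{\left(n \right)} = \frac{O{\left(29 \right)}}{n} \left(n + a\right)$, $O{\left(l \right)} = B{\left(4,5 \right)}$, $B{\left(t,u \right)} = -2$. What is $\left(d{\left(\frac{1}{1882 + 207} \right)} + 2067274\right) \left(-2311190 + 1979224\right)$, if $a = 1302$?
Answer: $1119550023544$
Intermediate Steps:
$O{\left(l \right)} = -2$
$d{\left(n \right)} = - \frac{2 \left(1302 + n\right)}{n}$ ($d{\left(n \right)} = - \frac{2}{n} \left(n + 1302\right) = - \frac{2}{n} \left(1302 + n\right) = - \frac{2 \left(1302 + n\right)}{n}$)
$\left(d{\left(\frac{1}{1882 + 207} \right)} + 2067274\right) \left(-2311190 + 1979224\right) = \left(\left(-2 - \frac{2604}{\frac{1}{1882 + 207}}\right) + 2067274\right) \left(-2311190 + 1979224\right) = \left(\left(-2 - \frac{2604}{\frac{1}{2089}}\right) + 2067274\right) \left(-331966\right) = \left(\left(-2 - 2604 \frac{1}{\frac{1}{2089}}\right) + 2067274\right) \left(-331966\right) = \left(\left(-2 - 5439756\right) + 2067274\right) \left(-331966\right) = \left(-5439758 + 2067274\right) \left(-331966\right) = \left(-3372484\right) \left(-331966\right) = 1119550023544$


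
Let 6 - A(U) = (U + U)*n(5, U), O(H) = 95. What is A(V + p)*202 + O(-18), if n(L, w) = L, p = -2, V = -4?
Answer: 13427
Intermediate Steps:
A(U) = 6 - 10*U (A(U) = 6 - (U + U)*5 = 6 - 2*U*5 = 6 - 10*U)
A(V + p)*202 + O(-18) = (6 - 10*(-4 - 2))*202 + 95 = (6 - 10*(-6))*202 + 95 = (6 + 60)*202 + 95 = 66*202 + 95 = 13332 + 95 = 13427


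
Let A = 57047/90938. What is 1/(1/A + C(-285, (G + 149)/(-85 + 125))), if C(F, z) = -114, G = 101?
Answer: -57047/6412420 ≈ -0.0088963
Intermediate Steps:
A = 57047/90938 (A = 57047*(1/90938) = 57047/90938 ≈ 0.62732)
1/(1/A + C(-285, (G + 149)/(-85 + 125))) = 1/(1/(57047/90938) - 114) = 1/(90938/57047 - 114) = 1/(-6412420/57047) = -57047/6412420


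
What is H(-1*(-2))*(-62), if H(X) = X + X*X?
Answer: -372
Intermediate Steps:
H(X) = X + X²
H(-1*(-2))*(-62) = ((-1*(-2))*(1 - 1*(-2)))*(-62) = (2*(1 + 2))*(-62) = (2*3)*(-62) = 6*(-62) = -372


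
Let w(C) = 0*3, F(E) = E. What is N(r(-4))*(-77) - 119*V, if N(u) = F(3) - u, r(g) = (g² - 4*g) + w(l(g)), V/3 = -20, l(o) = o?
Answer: 9373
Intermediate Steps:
w(C) = 0
V = -60 (V = 3*(-20) = -60)
r(g) = g² - 4*g (r(g) = (g² - 4*g) + 0 = g² - 4*g)
N(u) = 3 - u
N(r(-4))*(-77) - 119*V = (3 - (-4)*(-4 - 4))*(-77) - 119*(-60) = (3 - (-4)*(-8))*(-77) - 1*(-7140) = (3 - 1*32)*(-77) + 7140 = (3 - 32)*(-77) + 7140 = -29*(-77) + 7140 = 2233 + 7140 = 9373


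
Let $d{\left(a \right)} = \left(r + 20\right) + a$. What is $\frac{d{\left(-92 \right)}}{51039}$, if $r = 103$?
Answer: $\frac{31}{51039} \approx 0.00060738$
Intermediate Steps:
$d{\left(a \right)} = 123 + a$ ($d{\left(a \right)} = \left(103 + 20\right) + a = 123 + a$)
$\frac{d{\left(-92 \right)}}{51039} = \frac{123 - 92}{51039} = 31 \cdot \frac{1}{51039} = \frac{31}{51039}$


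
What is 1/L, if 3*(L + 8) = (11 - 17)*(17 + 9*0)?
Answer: -1/42 ≈ -0.023810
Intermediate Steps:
L = -42 (L = -8 + ((11 - 17)*(17 + 9*0))/3 = -8 + (-6*(17 + 0))/3 = -8 + (-6*17)/3 = -8 + (⅓)*(-102) = -8 - 34 = -42)
1/L = 1/(-42) = -1/42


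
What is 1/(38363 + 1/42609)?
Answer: 42609/1634609068 ≈ 2.6067e-5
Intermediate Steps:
1/(38363 + 1/42609) = 1/(1634609068/42609) = 42609/1634609068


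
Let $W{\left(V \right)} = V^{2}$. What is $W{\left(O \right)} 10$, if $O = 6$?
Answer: $360$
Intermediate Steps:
$W{\left(O \right)} 10 = 6^{2} \cdot 10 = 36 \cdot 10 = 360$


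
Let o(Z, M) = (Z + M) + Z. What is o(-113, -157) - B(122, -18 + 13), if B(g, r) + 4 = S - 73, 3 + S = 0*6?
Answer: -303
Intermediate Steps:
o(Z, M) = M + 2*Z (o(Z, M) = (M + Z) + Z = M + 2*Z)
S = -3 (S = -3 + 0*6 = -3 + 0 = -3)
B(g, r) = -80 (B(g, r) = -4 + (-3 - 73) = -4 - 76 = -80)
o(-113, -157) - B(122, -18 + 13) = (-157 + 2*(-113)) - 1*(-80) = (-157 - 226) + 80 = -383 + 80 = -303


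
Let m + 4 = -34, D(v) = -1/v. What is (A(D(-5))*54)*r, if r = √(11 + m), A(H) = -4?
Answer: -648*I*√3 ≈ -1122.4*I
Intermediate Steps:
m = -38 (m = -4 - 34 = -38)
r = 3*I*√3 (r = √(11 - 38) = √(-27) = 3*I*√3 ≈ 5.1962*I)
(A(D(-5))*54)*r = (-4*54)*(3*I*√3) = -648*I*√3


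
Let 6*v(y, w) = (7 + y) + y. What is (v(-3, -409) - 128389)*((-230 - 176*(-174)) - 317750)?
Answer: 110679904774/3 ≈ 3.6893e+10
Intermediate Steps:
v(y, w) = 7/6 + y/3 (v(y, w) = ((7 + y) + y)/6 = (7 + 2*y)/6 = 7/6 + y/3)
(v(-3, -409) - 128389)*((-230 - 176*(-174)) - 317750) = ((7/6 + (⅓)*(-3)) - 128389)*((-230 - 176*(-174)) - 317750) = ((7/6 - 1) - 128389)*((-230 + 30624) - 317750) = (⅙ - 128389)*(30394 - 317750) = -770333/6*(-287356) = 110679904774/3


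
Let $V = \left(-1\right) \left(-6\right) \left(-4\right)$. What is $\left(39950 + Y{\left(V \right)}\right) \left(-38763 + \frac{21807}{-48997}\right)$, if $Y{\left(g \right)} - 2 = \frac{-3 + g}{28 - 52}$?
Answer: $- \frac{303530685532875}{195988} \approx -1.5487 \cdot 10^{9}$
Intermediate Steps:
$V = -24$ ($V = 6 \left(-4\right) = -24$)
$Y{\left(g \right)} = \frac{17}{8} - \frac{g}{24}$ ($Y{\left(g \right)} = 2 + \frac{-3 + g}{28 - 52} = 2 + \frac{-3 + g}{-24} = 2 + \left(-3 + g\right) \left(- \frac{1}{24}\right) = 2 - \left(- \frac{1}{8} + \frac{g}{24}\right) = \frac{17}{8} - \frac{g}{24}$)
$\left(39950 + Y{\left(V \right)}\right) \left(-38763 + \frac{21807}{-48997}\right) = \left(39950 + \left(\frac{17}{8} - -1\right)\right) \left(-38763 + \frac{21807}{-48997}\right) = \left(39950 + \left(\frac{17}{8} + 1\right)\right) \left(-38763 + 21807 \left(- \frac{1}{48997}\right)\right) = \left(39950 + \frac{25}{8}\right) \left(-38763 - \frac{21807}{48997}\right) = \frac{319625}{8} \left(- \frac{1899292518}{48997}\right) = - \frac{303530685532875}{195988}$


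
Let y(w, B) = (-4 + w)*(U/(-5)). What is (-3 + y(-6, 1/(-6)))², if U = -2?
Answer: 49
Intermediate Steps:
y(w, B) = -8/5 + 2*w/5 (y(w, B) = (-4 + w)*(-2/(-5)) = (-4 + w)*(-2*(-⅕)) = (-4 + w)*(⅖) = -8/5 + 2*w/5)
(-3 + y(-6, 1/(-6)))² = (-3 + (-8/5 + (⅖)*(-6)))² = (-3 + (-8/5 - 12/5))² = (-3 - 4)² = (-7)² = 49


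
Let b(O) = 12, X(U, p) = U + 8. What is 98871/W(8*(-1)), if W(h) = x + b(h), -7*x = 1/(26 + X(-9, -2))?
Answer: 17302425/2099 ≈ 8243.2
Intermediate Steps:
X(U, p) = 8 + U
x = -1/175 (x = -1/(7*(26 + (8 - 9))) = -1/(7*(26 - 1)) = -⅐/25 = -⅐*1/25 = -1/175 ≈ -0.0057143)
W(h) = 2099/175 (W(h) = -1/175 + 12 = 2099/175)
98871/W(8*(-1)) = 98871/(2099/175) = 98871*(175/2099) = 17302425/2099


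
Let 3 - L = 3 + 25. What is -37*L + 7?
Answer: 932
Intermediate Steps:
L = -25 (L = 3 - (3 + 25) = 3 - 1*28 = 3 - 28 = -25)
-37*L + 7 = -37*(-25) + 7 = 925 + 7 = 932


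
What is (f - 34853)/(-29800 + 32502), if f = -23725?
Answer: -29289/1351 ≈ -21.680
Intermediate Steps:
(f - 34853)/(-29800 + 32502) = (-23725 - 34853)/(-29800 + 32502) = -58578/2702 = -58578*1/2702 = -29289/1351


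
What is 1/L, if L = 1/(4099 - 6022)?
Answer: -1923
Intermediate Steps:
L = -1/1923 (L = 1/(-1923) = -1/1923 ≈ -0.00052002)
1/L = 1/(-1/1923) = -1923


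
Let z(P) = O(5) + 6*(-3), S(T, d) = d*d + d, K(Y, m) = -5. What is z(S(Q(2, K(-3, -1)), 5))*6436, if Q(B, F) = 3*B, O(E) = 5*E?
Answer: 45052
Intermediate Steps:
S(T, d) = d + d² (S(T, d) = d² + d = d + d²)
z(P) = 7 (z(P) = 5*5 + 6*(-3) = 25 - 18 = 7)
z(S(Q(2, K(-3, -1)), 5))*6436 = 7*6436 = 45052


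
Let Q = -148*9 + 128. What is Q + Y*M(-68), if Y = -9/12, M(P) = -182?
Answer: -2135/2 ≈ -1067.5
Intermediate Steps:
Y = -¾ (Y = -9*1/12 = -¾ ≈ -0.75000)
Q = -1204 (Q = -1332 + 128 = -1204)
Q + Y*M(-68) = -1204 - ¾*(-182) = -1204 + 273/2 = -2135/2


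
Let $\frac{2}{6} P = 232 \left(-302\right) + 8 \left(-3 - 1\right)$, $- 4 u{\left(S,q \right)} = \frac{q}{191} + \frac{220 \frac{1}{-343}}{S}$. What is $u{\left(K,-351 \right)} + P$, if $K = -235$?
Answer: $- \frac{2589994725805}{12316444} \approx -2.1029 \cdot 10^{5}$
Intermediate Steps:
$u{\left(S,q \right)} = - \frac{q}{764} + \frac{55}{343 S}$ ($u{\left(S,q \right)} = - \frac{\frac{q}{191} + \frac{220 \frac{1}{-343}}{S}}{4} = - \frac{q \frac{1}{191} + \frac{220 \left(- \frac{1}{343}\right)}{S}}{4} = - \frac{\frac{q}{191} - \frac{220}{343 S}}{4} = - \frac{- \frac{220}{343 S} + \frac{q}{191}}{4} = - \frac{q}{764} + \frac{55}{343 S}$)
$P = -210288$ ($P = 3 \left(232 \left(-302\right) + 8 \left(-3 - 1\right)\right) = 3 \left(-70064 + 8 \left(-4\right)\right) = 3 \left(-70064 - 32\right) = 3 \left(-70096\right) = -210288$)
$u{\left(K,-351 \right)} + P = \left(\left(- \frac{1}{764}\right) \left(-351\right) + \frac{55}{343 \left(-235\right)}\right) - 210288 = \left(\frac{351}{764} + \frac{55}{343} \left(- \frac{1}{235}\right)\right) - 210288 = \left(\frac{351}{764} - \frac{11}{16121}\right) - 210288 = \frac{5650067}{12316444} - 210288 = - \frac{2589994725805}{12316444}$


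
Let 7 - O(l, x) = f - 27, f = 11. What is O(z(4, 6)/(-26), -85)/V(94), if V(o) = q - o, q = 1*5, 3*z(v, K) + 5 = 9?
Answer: -23/89 ≈ -0.25843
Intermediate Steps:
z(v, K) = 4/3 (z(v, K) = -5/3 + (⅓)*9 = -5/3 + 3 = 4/3)
q = 5
O(l, x) = 23 (O(l, x) = 7 - (11 - 27) = 7 - 1*(-16) = 7 + 16 = 23)
V(o) = 5 - o
O(z(4, 6)/(-26), -85)/V(94) = 23/(5 - 1*94) = 23/(5 - 94) = 23/(-89) = 23*(-1/89) = -23/89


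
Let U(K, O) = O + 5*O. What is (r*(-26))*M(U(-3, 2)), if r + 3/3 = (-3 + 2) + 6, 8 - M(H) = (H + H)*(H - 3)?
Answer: 21632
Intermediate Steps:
U(K, O) = 6*O
M(H) = 8 - 2*H*(-3 + H) (M(H) = 8 - (H + H)*(H - 3) = 8 - 2*H*(-3 + H))
r = 4 (r = -1 + ((-3 + 2) + 6) = -1 + (-1 + 6) = -1 + 5 = 4)
(r*(-26))*M(U(-3, 2)) = (4*(-26))*(8 - 2*(6*2)² + 6*(6*2)) = -104*(8 - 2*12² + 6*12) = -104*(8 - 2*144 + 72) = -104*(8 - 288 + 72) = -104*(-208) = 21632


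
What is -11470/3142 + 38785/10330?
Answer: 337737/3245686 ≈ 0.10406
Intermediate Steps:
-11470/3142 + 38785/10330 = -11470*1/3142 + 38785*(1/10330) = -5735/1571 + 7757/2066 = 337737/3245686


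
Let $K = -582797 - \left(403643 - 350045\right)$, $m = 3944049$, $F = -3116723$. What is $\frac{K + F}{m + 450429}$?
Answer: $- \frac{1876559}{2197239} \approx -0.85405$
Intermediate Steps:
$K = -636395$ ($K = -582797 - \left(403643 - 350045\right) = -582797 - 53598 = -636395$)
$\frac{K + F}{m + 450429} = \frac{-636395 - 3116723}{3944049 + 450429} = - \frac{3753118}{4394478} = \left(-3753118\right) \frac{1}{4394478} = - \frac{1876559}{2197239}$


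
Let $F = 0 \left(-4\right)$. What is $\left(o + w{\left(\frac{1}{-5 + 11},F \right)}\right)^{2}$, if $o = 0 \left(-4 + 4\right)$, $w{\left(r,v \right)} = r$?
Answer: $\frac{1}{36} \approx 0.027778$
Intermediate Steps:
$F = 0$
$o = 0$ ($o = 0 \cdot 0 = 0$)
$\left(o + w{\left(\frac{1}{-5 + 11},F \right)}\right)^{2} = \left(0 + \frac{1}{-5 + 11}\right)^{2} = \left(0 + \frac{1}{6}\right)^{2} = \left(\frac{1}{6}\right)^{2} = \frac{1}{36}$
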